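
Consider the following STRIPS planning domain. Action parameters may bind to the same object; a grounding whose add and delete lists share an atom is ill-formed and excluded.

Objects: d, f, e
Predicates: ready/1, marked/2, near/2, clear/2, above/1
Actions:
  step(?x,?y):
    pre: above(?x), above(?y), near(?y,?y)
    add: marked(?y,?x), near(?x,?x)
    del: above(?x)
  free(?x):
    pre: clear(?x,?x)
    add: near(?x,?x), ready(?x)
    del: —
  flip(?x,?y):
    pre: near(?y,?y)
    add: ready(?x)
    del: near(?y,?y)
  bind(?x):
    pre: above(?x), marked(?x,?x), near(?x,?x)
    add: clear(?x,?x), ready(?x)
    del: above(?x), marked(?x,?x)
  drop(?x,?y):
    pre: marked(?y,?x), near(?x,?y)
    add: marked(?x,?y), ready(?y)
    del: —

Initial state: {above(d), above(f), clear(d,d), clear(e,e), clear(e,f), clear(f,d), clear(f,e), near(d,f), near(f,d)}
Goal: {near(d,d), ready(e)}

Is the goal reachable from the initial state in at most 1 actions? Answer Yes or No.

No

1. free(d)  →  {above(d), above(f), clear(d,d), clear(e,e), clear(e,f), clear(f,d), clear(f,e), near(d,d), near(d,f), near(f,d), ready(d)}
2. free(e)  →  {above(d), above(f), clear(d,d), clear(e,e), clear(e,f), clear(f,d), clear(f,e), near(d,d), near(d,f), near(e,e), near(f,d), ready(d), ready(e)}
optimal plan length = 2; 2 > 1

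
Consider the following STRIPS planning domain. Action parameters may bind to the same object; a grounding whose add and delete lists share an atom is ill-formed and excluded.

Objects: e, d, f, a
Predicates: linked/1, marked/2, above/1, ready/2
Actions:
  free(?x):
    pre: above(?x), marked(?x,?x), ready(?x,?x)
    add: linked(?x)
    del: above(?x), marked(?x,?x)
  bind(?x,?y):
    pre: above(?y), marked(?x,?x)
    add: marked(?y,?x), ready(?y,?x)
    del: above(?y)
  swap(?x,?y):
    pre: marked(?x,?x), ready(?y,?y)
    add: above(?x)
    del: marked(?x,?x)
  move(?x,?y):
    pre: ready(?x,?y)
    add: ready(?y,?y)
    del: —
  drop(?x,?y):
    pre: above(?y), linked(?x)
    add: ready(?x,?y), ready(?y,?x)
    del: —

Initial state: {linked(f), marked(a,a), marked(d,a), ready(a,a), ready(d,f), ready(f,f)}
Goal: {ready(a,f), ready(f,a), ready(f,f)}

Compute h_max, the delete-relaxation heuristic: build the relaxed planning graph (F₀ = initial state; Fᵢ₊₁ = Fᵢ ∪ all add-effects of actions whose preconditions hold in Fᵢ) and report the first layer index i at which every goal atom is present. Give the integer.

2

F0 = init (6 atoms)
F1 = F0 ∪ {above(a)}  (7 atoms)
F2 = F1 ∪ {linked(a), ready(a,f), ready(f,a)}  (10 atoms)
goal ⊆ F2  ⇒  h_max = 2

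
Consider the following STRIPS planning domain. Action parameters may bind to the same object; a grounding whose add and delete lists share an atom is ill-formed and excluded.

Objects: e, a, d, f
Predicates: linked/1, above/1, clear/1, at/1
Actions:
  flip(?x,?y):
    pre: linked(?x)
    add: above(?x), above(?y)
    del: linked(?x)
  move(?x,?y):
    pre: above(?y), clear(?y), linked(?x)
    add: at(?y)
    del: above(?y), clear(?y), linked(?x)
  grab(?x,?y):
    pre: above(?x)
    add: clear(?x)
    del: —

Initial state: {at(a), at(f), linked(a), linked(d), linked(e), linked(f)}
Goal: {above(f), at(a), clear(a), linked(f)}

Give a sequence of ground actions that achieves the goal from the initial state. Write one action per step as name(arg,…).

1. flip(a,f)  →  {above(a), above(f), at(a), at(f), linked(d), linked(e), linked(f)}
2. grab(a,e)  →  {above(a), above(f), at(a), at(f), clear(a), linked(d), linked(e), linked(f)}

flip(a,f); grab(a,e)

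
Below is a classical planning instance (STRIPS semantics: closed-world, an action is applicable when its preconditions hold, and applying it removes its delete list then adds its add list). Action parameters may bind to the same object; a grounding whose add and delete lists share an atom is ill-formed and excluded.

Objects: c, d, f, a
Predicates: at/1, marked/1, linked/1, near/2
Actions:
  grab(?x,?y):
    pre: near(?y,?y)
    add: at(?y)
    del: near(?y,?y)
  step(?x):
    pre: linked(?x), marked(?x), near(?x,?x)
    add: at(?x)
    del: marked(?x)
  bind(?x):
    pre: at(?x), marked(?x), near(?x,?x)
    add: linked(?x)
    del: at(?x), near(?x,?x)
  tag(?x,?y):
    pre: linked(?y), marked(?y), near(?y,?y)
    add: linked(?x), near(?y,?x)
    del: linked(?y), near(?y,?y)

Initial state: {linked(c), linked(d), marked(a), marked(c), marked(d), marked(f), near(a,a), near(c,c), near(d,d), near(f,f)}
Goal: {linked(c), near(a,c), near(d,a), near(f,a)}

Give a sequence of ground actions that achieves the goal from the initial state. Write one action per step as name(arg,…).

1. tag(f,c)  →  {linked(d), linked(f), marked(a), marked(c), marked(d), marked(f), near(a,a), near(c,f), near(d,d), near(f,f)}
2. tag(a,d)  →  {linked(a), linked(f), marked(a), marked(c), marked(d), marked(f), near(a,a), near(c,f), near(d,a), near(f,f)}
3. tag(c,a)  →  {linked(c), linked(f), marked(a), marked(c), marked(d), marked(f), near(a,c), near(c,f), near(d,a), near(f,f)}
4. tag(a,f)  →  {linked(a), linked(c), marked(a), marked(c), marked(d), marked(f), near(a,c), near(c,f), near(d,a), near(f,a)}

tag(f,c); tag(a,d); tag(c,a); tag(a,f)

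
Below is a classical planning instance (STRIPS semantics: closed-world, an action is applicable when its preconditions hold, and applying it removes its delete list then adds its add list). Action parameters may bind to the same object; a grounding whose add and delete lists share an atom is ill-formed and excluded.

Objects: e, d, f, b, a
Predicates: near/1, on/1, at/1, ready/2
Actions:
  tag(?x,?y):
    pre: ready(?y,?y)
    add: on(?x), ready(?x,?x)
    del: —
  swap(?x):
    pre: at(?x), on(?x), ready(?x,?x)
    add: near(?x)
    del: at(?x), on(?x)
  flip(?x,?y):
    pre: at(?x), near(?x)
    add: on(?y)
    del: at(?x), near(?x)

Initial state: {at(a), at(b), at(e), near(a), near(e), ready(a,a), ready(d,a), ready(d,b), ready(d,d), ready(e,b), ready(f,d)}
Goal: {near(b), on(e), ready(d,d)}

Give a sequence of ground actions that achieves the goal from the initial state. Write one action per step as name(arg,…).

tag(e,d); tag(b,e); swap(b)

1. tag(e,d)  →  {at(a), at(b), at(e), near(a), near(e), on(e), ready(a,a), ready(d,a), ready(d,b), ready(d,d), ready(e,b), ready(e,e), ready(f,d)}
2. tag(b,e)  →  {at(a), at(b), at(e), near(a), near(e), on(b), on(e), ready(a,a), ready(b,b), ready(d,a), ready(d,b), ready(d,d), ready(e,b), ready(e,e), ready(f,d)}
3. swap(b)  →  {at(a), at(e), near(a), near(b), near(e), on(e), ready(a,a), ready(b,b), ready(d,a), ready(d,b), ready(d,d), ready(e,b), ready(e,e), ready(f,d)}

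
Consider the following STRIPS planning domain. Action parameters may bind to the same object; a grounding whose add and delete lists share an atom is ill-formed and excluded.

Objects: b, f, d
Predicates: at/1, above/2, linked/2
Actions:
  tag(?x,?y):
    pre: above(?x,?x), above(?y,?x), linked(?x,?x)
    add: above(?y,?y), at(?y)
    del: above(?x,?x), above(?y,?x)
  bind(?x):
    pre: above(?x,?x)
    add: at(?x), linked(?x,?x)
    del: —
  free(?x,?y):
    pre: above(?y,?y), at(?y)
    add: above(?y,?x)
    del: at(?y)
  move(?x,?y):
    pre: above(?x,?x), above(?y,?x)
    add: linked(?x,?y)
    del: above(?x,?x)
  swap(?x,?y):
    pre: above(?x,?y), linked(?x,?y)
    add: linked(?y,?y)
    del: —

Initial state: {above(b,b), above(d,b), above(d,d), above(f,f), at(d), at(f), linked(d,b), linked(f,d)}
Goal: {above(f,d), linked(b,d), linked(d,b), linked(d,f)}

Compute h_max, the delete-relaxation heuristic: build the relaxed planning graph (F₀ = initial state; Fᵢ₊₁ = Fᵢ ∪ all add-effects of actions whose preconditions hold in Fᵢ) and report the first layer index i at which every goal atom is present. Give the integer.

F0 = init (8 atoms)
F1 = F0 ∪ {above(d,f), above(f,b), above(f,d), at(b), linked(b,b), linked(b,d), linked(d,d), linked(f,f)}  (16 atoms)
F2 = F1 ∪ {above(b,d), above(b,f), linked(b,f), linked(d,f)}  (20 atoms)
goal ⊆ F2  ⇒  h_max = 2

2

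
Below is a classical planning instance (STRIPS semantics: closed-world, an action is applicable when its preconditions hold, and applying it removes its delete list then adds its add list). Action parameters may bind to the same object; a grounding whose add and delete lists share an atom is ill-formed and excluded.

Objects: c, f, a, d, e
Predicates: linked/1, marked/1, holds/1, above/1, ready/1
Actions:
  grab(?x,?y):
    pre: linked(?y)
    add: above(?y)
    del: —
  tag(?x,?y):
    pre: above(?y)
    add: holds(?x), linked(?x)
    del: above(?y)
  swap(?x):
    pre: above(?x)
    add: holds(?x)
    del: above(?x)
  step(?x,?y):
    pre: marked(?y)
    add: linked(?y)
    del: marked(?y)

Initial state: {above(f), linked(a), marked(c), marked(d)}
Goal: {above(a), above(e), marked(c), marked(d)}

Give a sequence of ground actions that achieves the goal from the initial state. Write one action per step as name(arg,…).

grab(c,a); tag(e,f); grab(c,e)

1. grab(c,a)  →  {above(a), above(f), linked(a), marked(c), marked(d)}
2. tag(e,f)  →  {above(a), holds(e), linked(a), linked(e), marked(c), marked(d)}
3. grab(c,e)  →  {above(a), above(e), holds(e), linked(a), linked(e), marked(c), marked(d)}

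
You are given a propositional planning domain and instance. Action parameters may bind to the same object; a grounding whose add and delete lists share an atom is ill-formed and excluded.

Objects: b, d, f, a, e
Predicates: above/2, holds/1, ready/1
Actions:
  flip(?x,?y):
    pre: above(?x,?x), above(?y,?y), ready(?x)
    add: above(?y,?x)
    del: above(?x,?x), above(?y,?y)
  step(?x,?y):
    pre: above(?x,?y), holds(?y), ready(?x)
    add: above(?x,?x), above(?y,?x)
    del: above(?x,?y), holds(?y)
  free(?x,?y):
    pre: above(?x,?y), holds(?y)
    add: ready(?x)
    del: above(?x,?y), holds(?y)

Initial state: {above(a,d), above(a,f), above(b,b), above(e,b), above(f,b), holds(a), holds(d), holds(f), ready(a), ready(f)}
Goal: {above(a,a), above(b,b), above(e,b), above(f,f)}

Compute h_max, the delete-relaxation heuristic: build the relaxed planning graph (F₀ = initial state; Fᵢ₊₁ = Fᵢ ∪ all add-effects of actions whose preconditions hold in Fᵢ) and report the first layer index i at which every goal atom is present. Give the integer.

2

F0 = init (10 atoms)
F1 = F0 ∪ {above(a,a), above(d,a), above(f,a)}  (13 atoms)
F2 = F1 ∪ {above(b,a), above(f,f), ready(d)}  (16 atoms)
goal ⊆ F2  ⇒  h_max = 2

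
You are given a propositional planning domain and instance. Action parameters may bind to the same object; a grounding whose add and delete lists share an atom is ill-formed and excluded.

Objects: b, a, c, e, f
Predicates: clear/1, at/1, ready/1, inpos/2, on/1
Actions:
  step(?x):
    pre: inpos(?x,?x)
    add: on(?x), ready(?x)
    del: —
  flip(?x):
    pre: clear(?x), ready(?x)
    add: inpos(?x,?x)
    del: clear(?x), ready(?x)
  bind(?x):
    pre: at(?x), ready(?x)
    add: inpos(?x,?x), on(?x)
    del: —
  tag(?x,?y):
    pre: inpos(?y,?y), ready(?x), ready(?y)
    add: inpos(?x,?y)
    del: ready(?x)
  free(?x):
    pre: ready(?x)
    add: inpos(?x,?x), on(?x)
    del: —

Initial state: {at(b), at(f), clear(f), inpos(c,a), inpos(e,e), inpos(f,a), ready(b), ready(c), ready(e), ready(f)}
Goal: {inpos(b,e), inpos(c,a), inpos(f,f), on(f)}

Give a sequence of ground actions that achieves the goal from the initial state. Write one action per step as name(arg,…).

1. bind(f)  →  {at(b), at(f), clear(f), inpos(c,a), inpos(e,e), inpos(f,a), inpos(f,f), on(f), ready(b), ready(c), ready(e), ready(f)}
2. tag(b,e)  →  {at(b), at(f), clear(f), inpos(b,e), inpos(c,a), inpos(e,e), inpos(f,a), inpos(f,f), on(f), ready(c), ready(e), ready(f)}

bind(f); tag(b,e)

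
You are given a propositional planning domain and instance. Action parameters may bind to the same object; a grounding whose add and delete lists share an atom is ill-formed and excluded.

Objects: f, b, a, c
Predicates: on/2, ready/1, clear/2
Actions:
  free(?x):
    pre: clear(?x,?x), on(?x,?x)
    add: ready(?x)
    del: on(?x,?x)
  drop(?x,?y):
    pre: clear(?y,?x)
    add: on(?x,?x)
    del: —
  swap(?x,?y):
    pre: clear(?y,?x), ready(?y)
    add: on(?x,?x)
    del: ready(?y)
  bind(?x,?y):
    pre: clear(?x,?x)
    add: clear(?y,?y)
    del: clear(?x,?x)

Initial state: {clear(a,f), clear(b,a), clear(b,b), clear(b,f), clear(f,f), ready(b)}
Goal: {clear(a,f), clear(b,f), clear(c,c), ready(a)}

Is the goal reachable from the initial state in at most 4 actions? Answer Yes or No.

Yes

1. drop(a,b)  →  {clear(a,f), clear(b,a), clear(b,b), clear(b,f), clear(f,f), on(a,a), ready(b)}
2. bind(f,a)  →  {clear(a,a), clear(a,f), clear(b,a), clear(b,b), clear(b,f), on(a,a), ready(b)}
3. free(a)  →  {clear(a,a), clear(a,f), clear(b,a), clear(b,b), clear(b,f), ready(a), ready(b)}
4. bind(b,c)  →  {clear(a,a), clear(a,f), clear(b,a), clear(b,f), clear(c,c), ready(a), ready(b)}
optimal plan length = 4; 4 ≤ 4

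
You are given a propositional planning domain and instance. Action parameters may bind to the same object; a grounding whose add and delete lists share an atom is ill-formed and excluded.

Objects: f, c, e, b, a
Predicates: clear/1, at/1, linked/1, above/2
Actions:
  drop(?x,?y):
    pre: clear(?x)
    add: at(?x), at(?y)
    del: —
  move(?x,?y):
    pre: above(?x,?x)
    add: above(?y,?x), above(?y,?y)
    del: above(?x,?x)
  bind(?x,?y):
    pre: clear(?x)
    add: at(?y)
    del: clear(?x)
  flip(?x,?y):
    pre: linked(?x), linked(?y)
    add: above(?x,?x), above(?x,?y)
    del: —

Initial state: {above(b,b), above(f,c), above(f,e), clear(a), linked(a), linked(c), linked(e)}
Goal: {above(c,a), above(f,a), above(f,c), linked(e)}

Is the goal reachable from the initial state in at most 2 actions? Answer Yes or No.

No

1. move(b,a)  →  {above(a,a), above(a,b), above(f,c), above(f,e), clear(a), linked(a), linked(c), linked(e)}
2. move(a,f)  →  {above(a,b), above(f,a), above(f,c), above(f,e), above(f,f), clear(a), linked(a), linked(c), linked(e)}
3. flip(c,a)  →  {above(a,b), above(c,a), above(c,c), above(f,a), above(f,c), above(f,e), above(f,f), clear(a), linked(a), linked(c), linked(e)}
optimal plan length = 3; 3 > 2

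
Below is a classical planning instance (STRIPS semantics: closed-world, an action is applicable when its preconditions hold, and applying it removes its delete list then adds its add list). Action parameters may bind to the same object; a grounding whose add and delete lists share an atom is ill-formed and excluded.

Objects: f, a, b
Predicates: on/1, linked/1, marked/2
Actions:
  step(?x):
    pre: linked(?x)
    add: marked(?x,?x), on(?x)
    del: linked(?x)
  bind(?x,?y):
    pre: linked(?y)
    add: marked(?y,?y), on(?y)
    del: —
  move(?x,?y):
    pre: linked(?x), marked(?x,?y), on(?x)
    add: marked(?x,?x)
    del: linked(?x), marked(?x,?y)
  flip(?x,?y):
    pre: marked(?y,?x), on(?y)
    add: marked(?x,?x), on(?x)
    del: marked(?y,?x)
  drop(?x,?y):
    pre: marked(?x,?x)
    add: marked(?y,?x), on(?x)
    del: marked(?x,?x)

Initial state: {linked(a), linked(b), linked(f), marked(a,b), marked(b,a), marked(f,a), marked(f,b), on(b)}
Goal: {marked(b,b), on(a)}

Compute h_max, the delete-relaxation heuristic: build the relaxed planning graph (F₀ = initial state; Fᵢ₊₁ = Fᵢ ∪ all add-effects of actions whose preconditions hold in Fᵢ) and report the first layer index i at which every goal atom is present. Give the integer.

F0 = init (8 atoms)
F1 = F0 ∪ {marked(a,a), marked(b,b), marked(f,f), on(a), on(f)}  (13 atoms)
goal ⊆ F1  ⇒  h_max = 1

1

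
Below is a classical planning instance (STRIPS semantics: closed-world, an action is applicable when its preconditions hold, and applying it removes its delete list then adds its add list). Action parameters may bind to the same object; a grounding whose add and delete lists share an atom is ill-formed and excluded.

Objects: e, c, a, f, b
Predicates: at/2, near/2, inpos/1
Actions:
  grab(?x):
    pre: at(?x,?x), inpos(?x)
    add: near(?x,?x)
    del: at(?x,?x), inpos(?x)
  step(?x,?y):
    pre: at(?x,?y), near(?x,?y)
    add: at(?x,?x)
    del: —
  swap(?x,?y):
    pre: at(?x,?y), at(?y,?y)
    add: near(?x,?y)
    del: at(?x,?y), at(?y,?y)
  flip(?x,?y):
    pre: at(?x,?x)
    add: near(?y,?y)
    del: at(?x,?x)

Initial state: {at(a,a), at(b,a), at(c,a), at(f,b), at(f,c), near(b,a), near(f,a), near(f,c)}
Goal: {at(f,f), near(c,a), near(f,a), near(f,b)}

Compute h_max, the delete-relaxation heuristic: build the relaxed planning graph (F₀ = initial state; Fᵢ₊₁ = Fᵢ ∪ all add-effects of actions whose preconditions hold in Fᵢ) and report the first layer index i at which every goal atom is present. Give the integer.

F0 = init (8 atoms)
F1 = F0 ∪ {at(b,b), at(f,f), near(a,a), near(b,b), near(c,a), near(c,c), near(e,e), near(f,f)}  (16 atoms)
F2 = F1 ∪ {at(c,c), near(f,b)}  (18 atoms)
goal ⊆ F2  ⇒  h_max = 2

2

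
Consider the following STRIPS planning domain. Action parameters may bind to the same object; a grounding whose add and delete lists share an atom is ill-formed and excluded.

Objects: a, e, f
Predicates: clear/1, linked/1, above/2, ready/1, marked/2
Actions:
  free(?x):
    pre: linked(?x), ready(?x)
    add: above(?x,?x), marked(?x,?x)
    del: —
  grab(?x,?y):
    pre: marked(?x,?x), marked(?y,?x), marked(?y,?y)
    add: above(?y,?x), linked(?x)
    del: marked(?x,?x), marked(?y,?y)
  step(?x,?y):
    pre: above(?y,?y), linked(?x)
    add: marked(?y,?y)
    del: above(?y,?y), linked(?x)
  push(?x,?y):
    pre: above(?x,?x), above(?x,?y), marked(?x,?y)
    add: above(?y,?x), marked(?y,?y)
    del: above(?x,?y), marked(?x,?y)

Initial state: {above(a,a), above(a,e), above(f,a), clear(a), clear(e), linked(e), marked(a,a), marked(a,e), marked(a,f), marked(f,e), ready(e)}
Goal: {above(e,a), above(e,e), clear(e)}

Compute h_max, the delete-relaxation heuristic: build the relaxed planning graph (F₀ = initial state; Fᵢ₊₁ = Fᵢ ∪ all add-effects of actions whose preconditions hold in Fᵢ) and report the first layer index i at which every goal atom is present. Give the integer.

1

F0 = init (11 atoms)
F1 = F0 ∪ {above(e,a), above(e,e), linked(a), marked(e,e)}  (15 atoms)
goal ⊆ F1  ⇒  h_max = 1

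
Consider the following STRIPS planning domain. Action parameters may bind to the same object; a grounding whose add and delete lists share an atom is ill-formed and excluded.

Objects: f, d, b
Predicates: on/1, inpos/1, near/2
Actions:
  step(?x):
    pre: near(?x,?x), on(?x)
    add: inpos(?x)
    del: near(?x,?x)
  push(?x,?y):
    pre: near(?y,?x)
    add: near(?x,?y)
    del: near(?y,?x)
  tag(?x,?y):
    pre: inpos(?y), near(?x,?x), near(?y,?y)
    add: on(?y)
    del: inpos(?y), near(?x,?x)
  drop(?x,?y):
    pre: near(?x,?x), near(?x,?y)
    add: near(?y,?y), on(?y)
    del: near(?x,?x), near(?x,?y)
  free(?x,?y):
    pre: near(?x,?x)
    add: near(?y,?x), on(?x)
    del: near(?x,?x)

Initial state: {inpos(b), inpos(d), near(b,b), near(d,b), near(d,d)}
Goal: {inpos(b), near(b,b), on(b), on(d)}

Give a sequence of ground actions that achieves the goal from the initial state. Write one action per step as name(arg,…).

tag(b,d); drop(d,b)

1. tag(b,d)  →  {inpos(b), near(d,b), near(d,d), on(d)}
2. drop(d,b)  →  {inpos(b), near(b,b), on(b), on(d)}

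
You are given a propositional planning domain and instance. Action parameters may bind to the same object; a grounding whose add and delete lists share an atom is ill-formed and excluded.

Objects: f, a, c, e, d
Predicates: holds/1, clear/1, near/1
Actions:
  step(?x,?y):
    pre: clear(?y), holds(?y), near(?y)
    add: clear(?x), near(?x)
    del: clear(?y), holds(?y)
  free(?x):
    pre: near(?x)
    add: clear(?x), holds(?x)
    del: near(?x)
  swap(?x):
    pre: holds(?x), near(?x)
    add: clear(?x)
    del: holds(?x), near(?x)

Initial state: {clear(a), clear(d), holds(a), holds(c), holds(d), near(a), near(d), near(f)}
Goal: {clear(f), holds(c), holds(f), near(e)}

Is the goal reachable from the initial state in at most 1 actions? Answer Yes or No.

No

1. step(e,a)  →  {clear(d), clear(e), holds(c), holds(d), near(a), near(d), near(e), near(f)}
2. free(f)  →  {clear(d), clear(e), clear(f), holds(c), holds(d), holds(f), near(a), near(d), near(e)}
optimal plan length = 2; 2 > 1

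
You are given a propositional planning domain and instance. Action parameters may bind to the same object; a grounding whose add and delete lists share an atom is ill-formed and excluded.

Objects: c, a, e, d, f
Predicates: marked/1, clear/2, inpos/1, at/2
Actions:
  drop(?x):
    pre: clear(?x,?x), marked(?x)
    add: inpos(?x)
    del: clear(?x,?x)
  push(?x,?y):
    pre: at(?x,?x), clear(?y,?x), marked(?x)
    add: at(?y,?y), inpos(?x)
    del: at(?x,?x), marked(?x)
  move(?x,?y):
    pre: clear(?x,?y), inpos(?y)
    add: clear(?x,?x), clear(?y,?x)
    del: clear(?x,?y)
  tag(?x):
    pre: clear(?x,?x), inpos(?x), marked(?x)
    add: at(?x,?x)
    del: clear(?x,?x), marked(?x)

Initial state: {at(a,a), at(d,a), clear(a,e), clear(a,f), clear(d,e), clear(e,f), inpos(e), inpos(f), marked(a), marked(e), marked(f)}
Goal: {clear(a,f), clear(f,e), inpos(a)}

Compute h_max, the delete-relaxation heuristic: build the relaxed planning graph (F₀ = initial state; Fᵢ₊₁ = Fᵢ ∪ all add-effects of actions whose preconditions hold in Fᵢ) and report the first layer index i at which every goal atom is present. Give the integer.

2

F0 = init (11 atoms)
F1 = F0 ∪ {clear(a,a), clear(d,d), clear(e,a), clear(e,d), clear(e,e), clear(f,a), clear(f,e)}  (18 atoms)
F2 = F1 ∪ {at(e,e), at(f,f), clear(f,f), inpos(a)}  (22 atoms)
goal ⊆ F2  ⇒  h_max = 2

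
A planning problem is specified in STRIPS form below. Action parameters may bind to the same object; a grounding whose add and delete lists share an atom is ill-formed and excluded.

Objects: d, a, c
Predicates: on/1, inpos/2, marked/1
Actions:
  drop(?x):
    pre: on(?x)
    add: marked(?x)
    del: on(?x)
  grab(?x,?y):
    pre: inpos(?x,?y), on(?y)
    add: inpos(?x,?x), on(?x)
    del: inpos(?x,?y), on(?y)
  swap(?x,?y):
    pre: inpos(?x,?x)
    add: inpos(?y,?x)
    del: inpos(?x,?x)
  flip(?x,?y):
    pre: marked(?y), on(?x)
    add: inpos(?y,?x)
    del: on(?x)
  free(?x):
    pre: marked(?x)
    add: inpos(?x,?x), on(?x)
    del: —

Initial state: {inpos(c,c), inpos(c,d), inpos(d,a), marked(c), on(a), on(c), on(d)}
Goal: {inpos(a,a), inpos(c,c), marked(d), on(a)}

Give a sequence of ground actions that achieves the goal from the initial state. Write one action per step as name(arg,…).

1. drop(d)  →  {inpos(c,c), inpos(c,d), inpos(d,a), marked(c), marked(d), on(a), on(c)}
2. drop(a)  →  {inpos(c,c), inpos(c,d), inpos(d,a), marked(a), marked(c), marked(d), on(c)}
3. free(a)  →  {inpos(a,a), inpos(c,c), inpos(c,d), inpos(d,a), marked(a), marked(c), marked(d), on(a), on(c)}

drop(d); drop(a); free(a)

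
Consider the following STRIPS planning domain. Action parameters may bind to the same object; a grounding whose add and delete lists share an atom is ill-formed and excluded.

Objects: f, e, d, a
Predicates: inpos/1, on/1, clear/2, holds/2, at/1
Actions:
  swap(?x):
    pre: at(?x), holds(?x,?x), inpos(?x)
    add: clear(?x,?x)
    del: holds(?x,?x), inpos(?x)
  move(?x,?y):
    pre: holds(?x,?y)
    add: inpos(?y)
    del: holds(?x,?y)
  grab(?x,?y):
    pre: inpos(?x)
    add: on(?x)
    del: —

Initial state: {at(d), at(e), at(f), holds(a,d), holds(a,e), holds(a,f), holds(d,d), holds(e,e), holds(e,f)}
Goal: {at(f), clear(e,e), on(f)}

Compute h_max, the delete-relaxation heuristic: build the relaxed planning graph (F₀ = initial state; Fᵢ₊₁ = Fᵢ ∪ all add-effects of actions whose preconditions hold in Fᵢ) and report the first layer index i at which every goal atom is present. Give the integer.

F0 = init (9 atoms)
F1 = F0 ∪ {inpos(d), inpos(e), inpos(f)}  (12 atoms)
F2 = F1 ∪ {clear(d,d), clear(e,e), on(d), on(e), on(f)}  (17 atoms)
goal ⊆ F2  ⇒  h_max = 2

2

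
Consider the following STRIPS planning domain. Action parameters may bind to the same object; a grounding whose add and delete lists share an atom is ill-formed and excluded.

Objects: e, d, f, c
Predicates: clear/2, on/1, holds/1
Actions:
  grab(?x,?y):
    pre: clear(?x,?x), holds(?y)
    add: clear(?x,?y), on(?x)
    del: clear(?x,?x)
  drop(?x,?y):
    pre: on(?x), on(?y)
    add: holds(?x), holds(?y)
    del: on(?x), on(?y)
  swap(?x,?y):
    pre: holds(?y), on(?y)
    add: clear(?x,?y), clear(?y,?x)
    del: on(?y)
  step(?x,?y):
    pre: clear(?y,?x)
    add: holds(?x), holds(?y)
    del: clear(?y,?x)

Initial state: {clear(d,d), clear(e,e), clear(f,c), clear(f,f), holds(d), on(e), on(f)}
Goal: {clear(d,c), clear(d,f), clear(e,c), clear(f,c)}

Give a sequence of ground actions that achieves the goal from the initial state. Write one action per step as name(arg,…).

drop(e,f); grab(e,d); grab(d,f); swap(c,e); swap(c,d)

1. drop(e,f)  →  {clear(d,d), clear(e,e), clear(f,c), clear(f,f), holds(d), holds(e), holds(f)}
2. grab(e,d)  →  {clear(d,d), clear(e,d), clear(f,c), clear(f,f), holds(d), holds(e), holds(f), on(e)}
3. grab(d,f)  →  {clear(d,f), clear(e,d), clear(f,c), clear(f,f), holds(d), holds(e), holds(f), on(d), on(e)}
4. swap(c,e)  →  {clear(c,e), clear(d,f), clear(e,c), clear(e,d), clear(f,c), clear(f,f), holds(d), holds(e), holds(f), on(d)}
5. swap(c,d)  →  {clear(c,d), clear(c,e), clear(d,c), clear(d,f), clear(e,c), clear(e,d), clear(f,c), clear(f,f), holds(d), holds(e), holds(f)}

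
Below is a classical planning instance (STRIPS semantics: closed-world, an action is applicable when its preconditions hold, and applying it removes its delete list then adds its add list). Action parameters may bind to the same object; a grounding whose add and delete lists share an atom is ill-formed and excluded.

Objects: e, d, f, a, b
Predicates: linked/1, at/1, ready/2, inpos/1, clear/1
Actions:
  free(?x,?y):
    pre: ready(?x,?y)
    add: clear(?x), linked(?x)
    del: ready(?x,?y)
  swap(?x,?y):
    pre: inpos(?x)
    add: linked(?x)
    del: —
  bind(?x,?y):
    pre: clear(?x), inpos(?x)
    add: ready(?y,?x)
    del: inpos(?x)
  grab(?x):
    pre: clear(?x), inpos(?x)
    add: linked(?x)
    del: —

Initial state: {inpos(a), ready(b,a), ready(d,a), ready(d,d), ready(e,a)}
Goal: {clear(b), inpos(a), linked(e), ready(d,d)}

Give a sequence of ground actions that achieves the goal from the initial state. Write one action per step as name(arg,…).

free(e,a); free(b,a)

1. free(e,a)  →  {clear(e), inpos(a), linked(e), ready(b,a), ready(d,a), ready(d,d)}
2. free(b,a)  →  {clear(b), clear(e), inpos(a), linked(b), linked(e), ready(d,a), ready(d,d)}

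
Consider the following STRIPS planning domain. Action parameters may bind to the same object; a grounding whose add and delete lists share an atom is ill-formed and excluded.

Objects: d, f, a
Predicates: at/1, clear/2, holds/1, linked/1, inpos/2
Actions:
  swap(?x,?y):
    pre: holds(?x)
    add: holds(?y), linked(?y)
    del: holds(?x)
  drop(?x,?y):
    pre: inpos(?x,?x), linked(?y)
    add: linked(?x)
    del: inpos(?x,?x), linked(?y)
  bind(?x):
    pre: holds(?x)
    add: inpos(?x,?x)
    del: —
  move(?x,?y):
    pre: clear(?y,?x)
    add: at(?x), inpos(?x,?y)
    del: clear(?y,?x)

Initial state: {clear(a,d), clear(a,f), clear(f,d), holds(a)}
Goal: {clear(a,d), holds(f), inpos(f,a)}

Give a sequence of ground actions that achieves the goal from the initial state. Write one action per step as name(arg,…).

swap(a,f); move(f,a)

1. swap(a,f)  →  {clear(a,d), clear(a,f), clear(f,d), holds(f), linked(f)}
2. move(f,a)  →  {at(f), clear(a,d), clear(f,d), holds(f), inpos(f,a), linked(f)}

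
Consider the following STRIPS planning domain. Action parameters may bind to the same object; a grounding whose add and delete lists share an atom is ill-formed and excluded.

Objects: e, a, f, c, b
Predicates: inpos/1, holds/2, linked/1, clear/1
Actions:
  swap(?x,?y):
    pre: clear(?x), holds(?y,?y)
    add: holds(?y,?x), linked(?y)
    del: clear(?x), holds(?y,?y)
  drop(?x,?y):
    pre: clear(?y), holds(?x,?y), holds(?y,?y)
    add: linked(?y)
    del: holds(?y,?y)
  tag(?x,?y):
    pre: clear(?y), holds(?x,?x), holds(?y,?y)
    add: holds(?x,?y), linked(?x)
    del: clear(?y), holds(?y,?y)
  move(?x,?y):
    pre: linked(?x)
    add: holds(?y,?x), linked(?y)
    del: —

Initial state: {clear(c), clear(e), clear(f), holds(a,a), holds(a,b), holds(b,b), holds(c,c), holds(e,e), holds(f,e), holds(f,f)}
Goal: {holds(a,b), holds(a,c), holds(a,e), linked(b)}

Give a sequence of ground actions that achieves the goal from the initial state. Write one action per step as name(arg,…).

swap(f,b); tag(a,e); swap(c,a)

1. swap(f,b)  →  {clear(c), clear(e), holds(a,a), holds(a,b), holds(b,f), holds(c,c), holds(e,e), holds(f,e), holds(f,f), linked(b)}
2. tag(a,e)  →  {clear(c), holds(a,a), holds(a,b), holds(a,e), holds(b,f), holds(c,c), holds(f,e), holds(f,f), linked(a), linked(b)}
3. swap(c,a)  →  {holds(a,b), holds(a,c), holds(a,e), holds(b,f), holds(c,c), holds(f,e), holds(f,f), linked(a), linked(b)}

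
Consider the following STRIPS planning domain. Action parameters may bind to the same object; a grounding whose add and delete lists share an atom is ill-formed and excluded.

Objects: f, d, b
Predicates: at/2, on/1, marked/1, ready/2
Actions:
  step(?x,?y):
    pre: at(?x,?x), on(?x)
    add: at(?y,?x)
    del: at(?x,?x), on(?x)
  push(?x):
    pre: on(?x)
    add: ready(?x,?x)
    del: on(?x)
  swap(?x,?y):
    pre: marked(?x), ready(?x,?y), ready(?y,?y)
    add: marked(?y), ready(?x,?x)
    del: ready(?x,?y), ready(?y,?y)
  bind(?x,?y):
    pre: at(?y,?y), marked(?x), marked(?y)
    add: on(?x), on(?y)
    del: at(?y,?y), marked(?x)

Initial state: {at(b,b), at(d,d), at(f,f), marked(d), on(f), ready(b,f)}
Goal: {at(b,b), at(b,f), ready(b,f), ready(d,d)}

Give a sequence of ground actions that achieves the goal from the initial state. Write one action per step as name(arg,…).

1. step(f,b)  →  {at(b,b), at(b,f), at(d,d), marked(d), ready(b,f)}
2. bind(d,d)  →  {at(b,b), at(b,f), on(d), ready(b,f)}
3. push(d)  →  {at(b,b), at(b,f), ready(b,f), ready(d,d)}

step(f,b); bind(d,d); push(d)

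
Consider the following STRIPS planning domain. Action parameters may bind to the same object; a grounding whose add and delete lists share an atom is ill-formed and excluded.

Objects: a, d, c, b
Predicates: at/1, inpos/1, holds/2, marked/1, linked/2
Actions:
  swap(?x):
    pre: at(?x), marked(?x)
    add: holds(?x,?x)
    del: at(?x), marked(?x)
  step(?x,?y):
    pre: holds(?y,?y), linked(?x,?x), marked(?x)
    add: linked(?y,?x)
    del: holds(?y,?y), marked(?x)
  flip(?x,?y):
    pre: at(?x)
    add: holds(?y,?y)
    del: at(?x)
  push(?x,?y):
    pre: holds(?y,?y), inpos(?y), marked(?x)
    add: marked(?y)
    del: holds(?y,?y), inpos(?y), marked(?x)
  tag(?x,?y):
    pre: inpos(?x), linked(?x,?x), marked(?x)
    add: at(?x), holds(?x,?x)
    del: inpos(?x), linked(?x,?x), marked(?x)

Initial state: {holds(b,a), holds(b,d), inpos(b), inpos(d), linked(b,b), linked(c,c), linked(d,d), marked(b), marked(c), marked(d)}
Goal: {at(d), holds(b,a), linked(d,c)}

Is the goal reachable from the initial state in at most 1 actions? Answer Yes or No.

1. tag(d,a)  →  {at(d), holds(b,a), holds(b,d), holds(d,d), inpos(b), linked(b,b), linked(c,c), marked(b), marked(c)}
2. step(c,d)  →  {at(d), holds(b,a), holds(b,d), inpos(b), linked(b,b), linked(c,c), linked(d,c), marked(b)}
optimal plan length = 2; 2 > 1

No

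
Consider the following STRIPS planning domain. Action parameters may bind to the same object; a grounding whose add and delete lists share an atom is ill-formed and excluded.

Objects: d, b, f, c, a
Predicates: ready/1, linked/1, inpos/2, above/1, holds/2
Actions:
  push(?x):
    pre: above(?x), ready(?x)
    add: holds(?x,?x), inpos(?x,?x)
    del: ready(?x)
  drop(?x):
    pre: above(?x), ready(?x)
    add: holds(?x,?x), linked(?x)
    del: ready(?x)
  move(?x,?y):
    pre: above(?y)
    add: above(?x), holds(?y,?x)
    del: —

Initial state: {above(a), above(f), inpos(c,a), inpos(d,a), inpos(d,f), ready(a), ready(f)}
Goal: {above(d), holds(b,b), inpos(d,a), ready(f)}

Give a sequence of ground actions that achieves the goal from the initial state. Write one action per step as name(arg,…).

move(d,f); move(b,d); move(b,b)

1. move(d,f)  →  {above(a), above(d), above(f), holds(f,d), inpos(c,a), inpos(d,a), inpos(d,f), ready(a), ready(f)}
2. move(b,d)  →  {above(a), above(b), above(d), above(f), holds(d,b), holds(f,d), inpos(c,a), inpos(d,a), inpos(d,f), ready(a), ready(f)}
3. move(b,b)  →  {above(a), above(b), above(d), above(f), holds(b,b), holds(d,b), holds(f,d), inpos(c,a), inpos(d,a), inpos(d,f), ready(a), ready(f)}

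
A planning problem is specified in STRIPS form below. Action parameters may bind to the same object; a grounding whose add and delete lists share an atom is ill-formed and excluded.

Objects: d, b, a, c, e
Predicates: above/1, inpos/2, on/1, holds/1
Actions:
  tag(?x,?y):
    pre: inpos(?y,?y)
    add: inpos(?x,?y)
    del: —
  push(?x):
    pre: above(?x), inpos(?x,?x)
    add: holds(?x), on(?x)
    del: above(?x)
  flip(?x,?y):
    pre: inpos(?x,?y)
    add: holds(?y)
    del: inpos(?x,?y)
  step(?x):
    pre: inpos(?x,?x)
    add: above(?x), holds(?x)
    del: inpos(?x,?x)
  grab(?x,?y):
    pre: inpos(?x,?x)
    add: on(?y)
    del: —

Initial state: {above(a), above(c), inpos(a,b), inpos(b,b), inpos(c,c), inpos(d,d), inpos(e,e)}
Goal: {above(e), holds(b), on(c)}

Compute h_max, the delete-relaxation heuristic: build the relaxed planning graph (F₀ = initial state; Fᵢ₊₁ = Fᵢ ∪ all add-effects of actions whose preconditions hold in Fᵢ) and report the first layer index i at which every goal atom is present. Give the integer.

1

F0 = init (7 atoms)
F1 = F0 ∪ {above(b), above(d), above(e), holds(b), holds(c), holds(d), holds(e), inpos(a,c), inpos(a,d), inpos(a,e), inpos(b,c), inpos(b,d), inpos(b,e), inpos(c,b), inpos(c,d), inpos(c,e), inpos(d,b), inpos(d,c), inpos(d,e), inpos(e,b), inpos(e,c), inpos(e,d), on(a), on(b), on(c), on(d), on(e)}  (34 atoms)
goal ⊆ F1  ⇒  h_max = 1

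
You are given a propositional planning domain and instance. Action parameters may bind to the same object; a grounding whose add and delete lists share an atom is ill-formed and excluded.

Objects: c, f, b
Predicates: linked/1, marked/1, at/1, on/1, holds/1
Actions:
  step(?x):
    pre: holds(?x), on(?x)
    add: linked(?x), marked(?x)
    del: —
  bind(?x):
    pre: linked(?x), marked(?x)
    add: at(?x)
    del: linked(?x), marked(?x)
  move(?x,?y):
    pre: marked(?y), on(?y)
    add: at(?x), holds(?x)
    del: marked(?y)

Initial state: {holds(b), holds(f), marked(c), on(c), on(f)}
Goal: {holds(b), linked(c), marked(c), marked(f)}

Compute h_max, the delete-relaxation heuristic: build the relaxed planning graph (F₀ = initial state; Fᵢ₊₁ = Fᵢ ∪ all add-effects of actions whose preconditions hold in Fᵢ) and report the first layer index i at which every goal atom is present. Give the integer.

F0 = init (5 atoms)
F1 = F0 ∪ {at(b), at(c), at(f), holds(c), linked(f), marked(f)}  (11 atoms)
F2 = F1 ∪ {linked(c)}  (12 atoms)
goal ⊆ F2  ⇒  h_max = 2

2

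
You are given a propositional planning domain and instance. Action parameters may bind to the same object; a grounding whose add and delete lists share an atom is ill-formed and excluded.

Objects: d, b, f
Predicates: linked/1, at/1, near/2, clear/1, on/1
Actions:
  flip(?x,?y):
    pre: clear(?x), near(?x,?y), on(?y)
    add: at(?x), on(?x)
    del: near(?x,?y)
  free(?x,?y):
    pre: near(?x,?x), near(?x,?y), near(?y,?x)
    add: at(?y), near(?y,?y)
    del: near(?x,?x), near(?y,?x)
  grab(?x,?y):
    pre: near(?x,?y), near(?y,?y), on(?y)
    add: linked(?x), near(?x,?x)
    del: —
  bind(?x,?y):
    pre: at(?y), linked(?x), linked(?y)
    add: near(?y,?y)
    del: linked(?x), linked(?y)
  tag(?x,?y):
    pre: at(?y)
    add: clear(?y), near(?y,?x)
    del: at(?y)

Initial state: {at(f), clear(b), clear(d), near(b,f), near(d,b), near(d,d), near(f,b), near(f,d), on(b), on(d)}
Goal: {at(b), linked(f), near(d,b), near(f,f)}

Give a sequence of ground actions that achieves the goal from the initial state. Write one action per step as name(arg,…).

1. grab(f,d)  →  {at(f), clear(b), clear(d), linked(f), near(b,f), near(d,b), near(d,d), near(f,b), near(f,d), near(f,f), on(b), on(d)}
2. free(f,b)  →  {at(b), at(f), clear(b), clear(d), linked(f), near(b,b), near(d,b), near(d,d), near(f,b), near(f,d), on(b), on(d)}
3. grab(f,d)  →  {at(b), at(f), clear(b), clear(d), linked(f), near(b,b), near(d,b), near(d,d), near(f,b), near(f,d), near(f,f), on(b), on(d)}

grab(f,d); free(f,b); grab(f,d)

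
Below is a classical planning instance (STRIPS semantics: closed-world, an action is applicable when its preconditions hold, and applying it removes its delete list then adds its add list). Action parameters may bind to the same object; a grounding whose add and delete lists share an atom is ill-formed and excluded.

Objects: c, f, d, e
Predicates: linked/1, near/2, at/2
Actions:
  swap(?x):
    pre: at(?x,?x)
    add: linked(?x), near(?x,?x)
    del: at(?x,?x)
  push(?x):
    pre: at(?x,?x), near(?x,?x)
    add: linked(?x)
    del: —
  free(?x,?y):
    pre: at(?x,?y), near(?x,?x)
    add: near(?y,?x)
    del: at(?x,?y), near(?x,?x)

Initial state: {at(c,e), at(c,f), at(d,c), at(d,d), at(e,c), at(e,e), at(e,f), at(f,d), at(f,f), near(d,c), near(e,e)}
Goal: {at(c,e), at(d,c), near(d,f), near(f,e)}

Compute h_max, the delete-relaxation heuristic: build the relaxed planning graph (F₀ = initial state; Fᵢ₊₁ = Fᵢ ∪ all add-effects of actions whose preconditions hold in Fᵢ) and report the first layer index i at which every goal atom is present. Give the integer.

2

F0 = init (11 atoms)
F1 = F0 ∪ {linked(d), linked(e), linked(f), near(c,e), near(d,d), near(f,e), near(f,f)}  (18 atoms)
F2 = F1 ∪ {near(c,d), near(d,f)}  (20 atoms)
goal ⊆ F2  ⇒  h_max = 2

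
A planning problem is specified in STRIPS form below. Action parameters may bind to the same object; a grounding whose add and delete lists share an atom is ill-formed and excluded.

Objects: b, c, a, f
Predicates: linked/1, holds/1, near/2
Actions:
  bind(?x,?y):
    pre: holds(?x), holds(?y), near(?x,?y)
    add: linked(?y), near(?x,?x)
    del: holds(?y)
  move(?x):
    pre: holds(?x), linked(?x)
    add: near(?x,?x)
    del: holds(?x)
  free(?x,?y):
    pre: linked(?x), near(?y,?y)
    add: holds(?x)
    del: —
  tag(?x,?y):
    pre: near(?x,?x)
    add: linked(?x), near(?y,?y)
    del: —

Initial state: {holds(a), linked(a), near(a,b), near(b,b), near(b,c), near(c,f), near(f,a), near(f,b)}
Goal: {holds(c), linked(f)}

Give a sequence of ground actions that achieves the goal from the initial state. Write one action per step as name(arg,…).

1. tag(b,c)  →  {holds(a), linked(a), linked(b), near(a,b), near(b,b), near(b,c), near(c,c), near(c,f), near(f,a), near(f,b)}
2. tag(c,f)  →  {holds(a), linked(a), linked(b), linked(c), near(a,b), near(b,b), near(b,c), near(c,c), near(c,f), near(f,a), near(f,b), near(f,f)}
3. free(c,b)  →  {holds(a), holds(c), linked(a), linked(b), linked(c), near(a,b), near(b,b), near(b,c), near(c,c), near(c,f), near(f,a), near(f,b), near(f,f)}
4. tag(f,b)  →  {holds(a), holds(c), linked(a), linked(b), linked(c), linked(f), near(a,b), near(b,b), near(b,c), near(c,c), near(c,f), near(f,a), near(f,b), near(f,f)}

tag(b,c); tag(c,f); free(c,b); tag(f,b)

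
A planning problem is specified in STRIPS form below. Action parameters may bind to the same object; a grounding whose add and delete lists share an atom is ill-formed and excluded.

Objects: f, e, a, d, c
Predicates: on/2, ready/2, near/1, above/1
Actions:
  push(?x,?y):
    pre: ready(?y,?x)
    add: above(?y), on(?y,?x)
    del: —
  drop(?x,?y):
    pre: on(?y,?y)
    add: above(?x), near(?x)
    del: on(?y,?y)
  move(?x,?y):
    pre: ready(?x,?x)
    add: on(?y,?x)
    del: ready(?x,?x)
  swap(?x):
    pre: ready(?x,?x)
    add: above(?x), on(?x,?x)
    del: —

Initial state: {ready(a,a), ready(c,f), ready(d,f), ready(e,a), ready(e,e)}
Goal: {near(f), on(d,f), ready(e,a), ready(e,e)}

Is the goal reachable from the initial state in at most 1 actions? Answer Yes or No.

1. push(f,d)  →  {above(d), on(d,f), ready(a,a), ready(c,f), ready(d,f), ready(e,a), ready(e,e)}
2. push(e,e)  →  {above(d), above(e), on(d,f), on(e,e), ready(a,a), ready(c,f), ready(d,f), ready(e,a), ready(e,e)}
3. drop(f,e)  →  {above(d), above(e), above(f), near(f), on(d,f), ready(a,a), ready(c,f), ready(d,f), ready(e,a), ready(e,e)}
optimal plan length = 3; 3 > 1

No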